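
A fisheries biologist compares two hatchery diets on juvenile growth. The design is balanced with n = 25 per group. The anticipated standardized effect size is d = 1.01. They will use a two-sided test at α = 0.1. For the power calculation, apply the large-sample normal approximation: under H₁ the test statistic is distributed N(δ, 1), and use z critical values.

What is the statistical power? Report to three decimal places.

Power ≈ 0.973

Noncentrality parameter: λ = d·√(n/2) = 1.01 × √(25/2) = 3.5709
Two-sided α = 0.1 → critical value z_{0.05} = 1.645.
Power = Φ(λ − 1.645) + Φ(−λ − 1.645) = Φ(1.926) + Φ(-5.216) = 0.9730 + 0.0000 = 0.9730.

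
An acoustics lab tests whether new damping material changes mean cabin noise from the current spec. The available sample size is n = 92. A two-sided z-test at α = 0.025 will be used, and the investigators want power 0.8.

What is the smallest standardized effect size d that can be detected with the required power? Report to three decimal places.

d ≈ 0.321

Required noncentrality: δ = z_{0.0125} + z_{0.20} = 2.241 + 0.842 = 3.083.
(The second rejection-region term Φ(−δ − z_{α/2}) is negligible and dropped.)
δ = d·√n ⇒ d = δ/√n = 3.083/√92 = 0.3214.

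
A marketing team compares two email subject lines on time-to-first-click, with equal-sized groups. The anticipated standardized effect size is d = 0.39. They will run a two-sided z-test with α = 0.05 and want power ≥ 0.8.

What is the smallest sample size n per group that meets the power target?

Set Φ(δ − 1.960) = 0.8; then δ − 1.960 = Φ⁻¹(0.8) = 0.842, giving δ = 2.802.
(For δ > 0 the lower-tail rejection region contributes negligibly to power, so the one-term inversion is standard.)
δ = d·√(n/2) ⇒ n = 2(δ/d)² = 2 × (2.802 / 0.39)² = 103.21.
Round up to the next whole unit.

n = 104 per group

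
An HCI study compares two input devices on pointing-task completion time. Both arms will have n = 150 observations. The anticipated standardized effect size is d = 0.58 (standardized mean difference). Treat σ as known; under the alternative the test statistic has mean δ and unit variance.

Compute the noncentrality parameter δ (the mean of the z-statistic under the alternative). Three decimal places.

δ ≈ 5.023

δ = d·√(n/2) = 0.58 × √(150/2) = 5.0229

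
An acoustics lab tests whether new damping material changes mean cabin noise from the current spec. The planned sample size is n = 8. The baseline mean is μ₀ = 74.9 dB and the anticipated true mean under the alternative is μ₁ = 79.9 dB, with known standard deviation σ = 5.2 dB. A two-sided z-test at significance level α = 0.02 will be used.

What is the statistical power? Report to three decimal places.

Standardized effect: d = |μ₁ − μ₀| / σ = |79.9 − 74.9| / 5.2 = 0.9615
Noncentrality parameter: δ = d·√n = 0.9615 × √8 = 2.7196
Critical value for a two-sided test at α = 0.02: z_{α/2} = 2.326.
Power = Φ(δ − 2.326) + Φ(−δ − 2.326) = Φ(0.393) + Φ(-5.046) = 0.6529 + 0.0000 = 0.6529.

Power ≈ 0.653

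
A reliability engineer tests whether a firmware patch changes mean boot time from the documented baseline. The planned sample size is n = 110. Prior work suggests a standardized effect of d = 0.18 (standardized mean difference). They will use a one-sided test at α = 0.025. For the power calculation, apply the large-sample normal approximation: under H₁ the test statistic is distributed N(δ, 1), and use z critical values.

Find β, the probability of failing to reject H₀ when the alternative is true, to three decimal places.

Noncentrality parameter: δ = d·√n = 0.18 × √110 = 1.8879
Critical value for a one-sided test at α = 0.025: z_α = 1.960.
Power = P(Z > 1.960 − δ) = Φ(-0.072) = 0.4713.
Type II error: β = 1 − power = 1 − 0.4713 = 0.5287.

β ≈ 0.529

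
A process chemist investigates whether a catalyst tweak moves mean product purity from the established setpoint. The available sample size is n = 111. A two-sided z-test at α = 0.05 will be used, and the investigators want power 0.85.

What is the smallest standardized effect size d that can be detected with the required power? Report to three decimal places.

d ≈ 0.284

Required noncentrality: δ = z_{0.025} + z_{0.15} = 1.960 + 1.036 = 2.996.
(Lower-tail contribution to power is negligible for δ > 0.)
δ = d·√n ⇒ d = δ/√n = 2.996/√111 = 0.2844.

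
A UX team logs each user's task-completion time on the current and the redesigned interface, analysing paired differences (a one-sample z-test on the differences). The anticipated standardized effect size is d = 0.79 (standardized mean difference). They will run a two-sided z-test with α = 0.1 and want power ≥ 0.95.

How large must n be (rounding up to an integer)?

n = 18

Set Φ(δ − 1.645) = 0.95; then δ − 1.645 = Φ⁻¹(0.95) = 1.645, giving δ = 3.290.
(For δ > 0 the lower-tail rejection region contributes negligibly to power, so the one-term inversion is standard.)
δ = d·√n ⇒ n = (δ/d)² = (3.290 / 0.79)² = 17.34.
Round up to the next whole unit.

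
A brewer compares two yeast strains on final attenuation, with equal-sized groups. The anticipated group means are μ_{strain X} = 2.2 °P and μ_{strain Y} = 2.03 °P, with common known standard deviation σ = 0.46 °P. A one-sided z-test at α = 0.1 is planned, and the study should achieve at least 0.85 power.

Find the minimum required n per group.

n = 79 per group

Standardized effect: d = |μ_{strain X} − μ_{strain Y}| / σ = |2.2 − 2.03| / 0.46 = 0.3696
For power 0.85 need Φ(δ − z_{0.1}) = 0.85, so δ = z_{0.1} + z_{0.15} = 1.282 + 1.036 = 2.318.
δ = d·√(n/2) ⇒ n = 2(δ/d)² = 2 × (2.318 / 0.3696)² = 78.68.
Round up to the next whole unit.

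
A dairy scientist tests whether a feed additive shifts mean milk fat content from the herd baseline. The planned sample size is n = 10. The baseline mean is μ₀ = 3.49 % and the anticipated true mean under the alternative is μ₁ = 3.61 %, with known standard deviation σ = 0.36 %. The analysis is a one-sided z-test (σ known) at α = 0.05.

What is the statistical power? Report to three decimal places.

Standardized effect: d = |μ₁ − μ₀| / σ = |3.61 − 3.49| / 0.36 = 0.3333
Noncentrality parameter: δ = d·√n = 0.3333 × √10 = 1.0541
One-sided α = 0.05 → critical value z_{0.05} = 1.645.
Power = P(Z > 1.645 − δ) = Φ(-0.591) = 0.2773.

Power ≈ 0.277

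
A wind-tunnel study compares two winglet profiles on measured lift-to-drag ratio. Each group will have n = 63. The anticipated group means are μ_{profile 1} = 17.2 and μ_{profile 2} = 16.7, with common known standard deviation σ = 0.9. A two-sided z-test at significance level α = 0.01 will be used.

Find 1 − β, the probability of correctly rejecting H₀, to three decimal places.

Standardized effect: d = |μ_{profile 1} − μ_{profile 2}| / σ = |17.2 − 16.7| / 0.9 = 0.5556
Noncentrality parameter: δ = d·√(n/2) = 0.5556 × √(63/2) = 3.1180
Critical value for a two-sided test at α = 0.01: z_{α/2} = 2.576.
Power = Φ(δ − 2.576) + Φ(−δ − 2.576) = Φ(0.542) + Φ(-5.694) = 0.7062 + 0.0000 = 0.7062.

Power ≈ 0.706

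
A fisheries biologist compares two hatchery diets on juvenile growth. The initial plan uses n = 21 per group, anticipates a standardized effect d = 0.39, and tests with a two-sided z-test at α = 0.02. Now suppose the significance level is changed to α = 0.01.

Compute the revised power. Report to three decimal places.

δ = d·√(n/2) = 0.39 × √(21/2) = 1.2637 (unchanged). New critical value: z_{0.005} = 2.576.
Revised power = Φ(δ − 2.576) + Φ(−δ − 2.576) = Φ(-1.312) + Φ(-3.840) = 0.0947 + 0.0001 = 0.0948.

Power ≈ 0.095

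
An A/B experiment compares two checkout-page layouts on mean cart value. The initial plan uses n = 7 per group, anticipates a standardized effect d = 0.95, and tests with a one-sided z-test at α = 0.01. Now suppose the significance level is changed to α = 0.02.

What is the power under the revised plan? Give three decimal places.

Power ≈ 0.391

δ = d·√(n/2) = 0.95 × √(7/2) = 1.7773 (unchanged). New critical value: z_{0.02} = 2.054.
Revised power = P(Z > 2.054 − δ) = Φ(-0.276) = 0.3911.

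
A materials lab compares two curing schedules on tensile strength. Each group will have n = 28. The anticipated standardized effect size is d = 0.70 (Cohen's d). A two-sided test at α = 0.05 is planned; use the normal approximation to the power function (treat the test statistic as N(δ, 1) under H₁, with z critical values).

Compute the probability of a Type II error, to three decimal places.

β ≈ 0.255

Noncentrality parameter: δ = d·√(n/2) = 0.70 × √(28/2) = 2.6192
Two-sided α = 0.05 → critical value z_{0.025} = 1.960.
Power = Φ(δ − 1.960) + Φ(−δ − 1.960) = Φ(0.659) + Φ(-4.579) = 0.7451 + 0.0000 = 0.7451.
Type II error: β = 1 − power = 1 − 0.7451 = 0.2549.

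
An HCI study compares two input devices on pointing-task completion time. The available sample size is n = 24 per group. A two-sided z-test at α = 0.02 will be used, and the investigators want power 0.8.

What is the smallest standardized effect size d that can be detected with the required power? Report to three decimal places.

Required noncentrality: δ = z_{0.01} + z_{0.20} = 2.326 + 0.842 = 3.168.
(Lower-tail contribution to power is negligible for δ > 0.)
δ = d·√(n/2) ⇒ d = δ/√(n/2) = 3.168/√(24/2) = 0.9145.

d ≈ 0.915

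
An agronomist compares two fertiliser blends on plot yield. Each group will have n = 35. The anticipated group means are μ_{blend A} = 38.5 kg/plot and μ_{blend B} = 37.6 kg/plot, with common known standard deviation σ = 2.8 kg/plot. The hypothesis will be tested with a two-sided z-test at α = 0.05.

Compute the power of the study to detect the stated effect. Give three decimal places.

Standardized effect: d = |μ_{blend A} − μ_{blend B}| / σ = |38.5 − 37.6| / 2.8 = 0.3214
Noncentrality parameter: δ = d·√(n/2) = 0.3214 × √(35/2) = 1.3446
Critical value for a two-sided test at α = 0.05: z_{α/2} = 1.960.
Power = Φ(δ − 1.960) + Φ(−δ − 1.960) = Φ(-0.615) + Φ(-3.305) = 0.2692 + 0.0005 = 0.2696.

Power ≈ 0.270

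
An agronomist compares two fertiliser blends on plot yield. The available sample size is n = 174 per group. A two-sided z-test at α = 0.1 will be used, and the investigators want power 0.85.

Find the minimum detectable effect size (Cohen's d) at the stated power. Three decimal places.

Required noncentrality: δ = z_{0.05} + z_{0.15} = 1.645 + 1.036 = 2.681.
(The second rejection-region term Φ(−δ − z_{α/2}) is negligible and dropped.)
δ = d·√(n/2) ⇒ d = δ/√(n/2) = 2.681/√(174/2) = 0.2875.

d ≈ 0.287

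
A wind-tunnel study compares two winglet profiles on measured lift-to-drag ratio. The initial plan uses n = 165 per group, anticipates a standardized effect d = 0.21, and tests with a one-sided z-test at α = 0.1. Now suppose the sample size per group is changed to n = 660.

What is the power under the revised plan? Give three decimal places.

Power ≈ 0.994

With n = 660 per group: δ = d·√(n/2) = 0.21 × √(660/2) = 3.8148. Critical value z_{0.1} = 1.282.
Revised power = P(Z > 1.282 − δ) = Φ(2.533) = 0.9944.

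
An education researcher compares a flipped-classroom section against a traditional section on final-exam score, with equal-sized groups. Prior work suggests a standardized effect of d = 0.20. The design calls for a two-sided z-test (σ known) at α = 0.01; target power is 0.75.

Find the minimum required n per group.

n = 529 per group

For power 0.75 need Φ(δ − z_{0.005}) = 0.75, so δ = z_{0.005} + z_{0.25} = 2.576 + 0.674 = 3.250.
(Ignoring the negligible lower-tail rejection probability gives the usual closed-form inversion.)
δ = d·√(n/2) ⇒ n = 2(δ/d)² = 2 × (3.250 / 0.20)² = 528.23.
Rounding up, n = 529 per group.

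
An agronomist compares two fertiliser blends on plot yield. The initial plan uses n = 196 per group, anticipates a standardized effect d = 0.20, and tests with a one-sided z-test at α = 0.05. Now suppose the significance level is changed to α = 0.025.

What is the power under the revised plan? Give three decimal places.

Power ≈ 0.508

δ = d·√(n/2) = 0.20 × √(196/2) = 1.9799 (unchanged). New critical value: z_{0.025} = 1.960.
Revised power = P(Z > 1.960 − δ) = Φ(0.020) = 0.5080.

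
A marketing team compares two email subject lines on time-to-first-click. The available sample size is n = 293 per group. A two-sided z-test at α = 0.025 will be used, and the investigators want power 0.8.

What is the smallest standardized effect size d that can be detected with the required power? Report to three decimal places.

Required noncentrality: δ = z_{0.0125} + z_{0.20} = 2.241 + 0.842 = 3.083.
(The second rejection-region term Φ(−δ − z_{α/2}) is negligible and dropped.)
δ = d·√(n/2) ⇒ d = δ/√(n/2) = 3.083/√(293/2) = 0.2547.

d ≈ 0.255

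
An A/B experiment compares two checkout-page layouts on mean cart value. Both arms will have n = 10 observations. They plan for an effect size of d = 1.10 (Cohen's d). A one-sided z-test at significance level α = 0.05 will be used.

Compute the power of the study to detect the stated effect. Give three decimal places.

Power ≈ 0.792

Noncentrality parameter: δ = d·√(n/2) = 1.10 × √(10/2) = 2.4597
One-sided α = 0.05 → critical value z_{0.05} = 1.645.
Power = P(Z > 1.645 − δ) = Φ(0.815) = 0.7924.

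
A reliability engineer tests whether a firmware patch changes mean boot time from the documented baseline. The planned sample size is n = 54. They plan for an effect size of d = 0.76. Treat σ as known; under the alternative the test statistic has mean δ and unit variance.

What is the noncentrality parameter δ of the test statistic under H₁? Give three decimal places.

δ = d·√n = 0.76 × √54 = 5.5848

δ ≈ 5.585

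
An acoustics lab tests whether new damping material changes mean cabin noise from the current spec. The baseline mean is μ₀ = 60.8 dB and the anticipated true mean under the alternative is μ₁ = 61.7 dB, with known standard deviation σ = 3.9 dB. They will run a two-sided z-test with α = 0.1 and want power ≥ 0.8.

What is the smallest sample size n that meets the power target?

Standardized effect: d = |μ₁ − μ₀| / σ = |61.7 − 60.8| / 3.9 = 0.2308
Set Φ(δ − 1.645) = 0.8; then δ − 1.645 = Φ⁻¹(0.8) = 0.842, giving δ = 2.486.
(Ignoring the negligible lower-tail rejection probability gives the usual closed-form inversion.)
δ = d·√n ⇒ n = (δ/d)² = (2.486 / 0.2308)² = 116.09.
Round up to the next whole unit.

n = 117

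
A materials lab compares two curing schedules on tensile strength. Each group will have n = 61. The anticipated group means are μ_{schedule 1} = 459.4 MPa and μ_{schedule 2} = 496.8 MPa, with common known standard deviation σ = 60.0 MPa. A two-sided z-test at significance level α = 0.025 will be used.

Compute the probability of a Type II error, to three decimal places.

β ≈ 0.115

Standardized effect: d = |μ_{schedule 1} − μ_{schedule 2}| / σ = |459.4 − 496.8| / 60.0 = 0.6233
Noncentrality parameter: δ = d·√(n/2) = 0.6233 × √(61/2) = 3.4425
Two-sided α = 0.025 → critical value z_{0.0125} = 2.241.
Power = Φ(δ − 2.241) + Φ(−δ − 2.241) = Φ(1.201) + Φ(-5.684) = 0.8851 + 0.0000 = 0.8851.
Type II error: β = 1 − power = 1 − 0.8851 = 0.1149.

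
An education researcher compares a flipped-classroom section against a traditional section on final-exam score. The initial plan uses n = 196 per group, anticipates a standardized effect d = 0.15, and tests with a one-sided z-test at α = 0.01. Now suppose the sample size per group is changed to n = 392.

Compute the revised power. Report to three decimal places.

With n = 392 per group: δ = d·√(n/2) = 0.15 × √(392/2) = 2.1000. Critical value z_{0.01} = 2.326.
Revised power = P(Z > 2.326 − δ) = Φ(-0.226) = 0.4105.

Power ≈ 0.410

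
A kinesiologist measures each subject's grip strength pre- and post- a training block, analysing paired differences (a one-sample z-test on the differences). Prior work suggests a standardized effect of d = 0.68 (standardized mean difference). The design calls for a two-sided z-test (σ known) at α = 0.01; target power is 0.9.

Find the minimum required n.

n = 33

For power 0.9 need Φ(δ − z_{0.005}) = 0.9, so δ = z_{0.005} + z_{0.10} = 2.576 + 1.282 = 3.857.
(Ignoring the negligible lower-tail rejection probability gives the usual closed-form inversion.)
δ = d·√n ⇒ n = (δ/d)² = (3.857 / 0.68)² = 32.18.
Round up to the next whole unit.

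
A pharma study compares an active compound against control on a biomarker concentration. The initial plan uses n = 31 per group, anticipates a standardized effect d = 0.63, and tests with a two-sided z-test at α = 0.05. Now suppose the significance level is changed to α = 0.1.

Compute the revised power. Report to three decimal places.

δ = d·√(n/2) = 0.63 × √(31/2) = 2.4803 (unchanged). New critical value: z_{0.05} = 1.645.
Revised power = Φ(δ − 1.645) + Φ(−δ − 1.645) = Φ(0.835) + Φ(-4.125) = 0.7983 + 0.0000 = 0.7983.

Power ≈ 0.798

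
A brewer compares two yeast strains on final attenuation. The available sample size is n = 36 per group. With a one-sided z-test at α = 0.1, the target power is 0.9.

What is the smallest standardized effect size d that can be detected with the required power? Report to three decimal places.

d ≈ 0.604

Required noncentrality: δ = z_{0.1} + z_{0.10} = 1.282 + 1.282 = 2.563.
δ = d·√(n/2) ⇒ d = δ/√(n/2) = 2.563/√(36/2) = 0.6041.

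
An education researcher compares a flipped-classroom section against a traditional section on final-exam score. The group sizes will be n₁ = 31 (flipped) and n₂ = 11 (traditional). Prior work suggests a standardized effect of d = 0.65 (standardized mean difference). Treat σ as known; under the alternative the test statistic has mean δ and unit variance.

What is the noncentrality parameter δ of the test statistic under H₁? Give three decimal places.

δ = d / √(1/n₁ + 1/n₂) = 0.65 / √(1/31 + 1/11) = 1.8521

δ ≈ 1.852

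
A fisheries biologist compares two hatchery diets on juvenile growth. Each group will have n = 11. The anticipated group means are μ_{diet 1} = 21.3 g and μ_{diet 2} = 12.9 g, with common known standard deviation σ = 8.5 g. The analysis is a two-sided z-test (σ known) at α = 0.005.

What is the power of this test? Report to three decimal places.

Standardized effect: d = |μ_{diet 1} − μ_{diet 2}| / σ = |21.3 − 12.9| / 8.5 = 0.9882
Noncentrality parameter: δ = d·√(n/2) = 0.9882 × √(11/2) = 2.3176
Two-sided α = 0.005 → critical value z_{0.0025} = 2.807.
Power = Φ(δ − 2.807) + Φ(−δ − 2.807) = Φ(-0.489) + Φ(-5.125) = 0.3123 + 0.0000 = 0.3123.

Power ≈ 0.312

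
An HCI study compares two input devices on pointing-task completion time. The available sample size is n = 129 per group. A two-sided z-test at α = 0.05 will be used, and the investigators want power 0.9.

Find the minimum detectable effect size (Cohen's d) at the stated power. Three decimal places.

Required noncentrality: δ = z_{0.025} + z_{0.10} = 1.960 + 1.282 = 3.242.
(The second rejection-region term Φ(−δ − z_{α/2}) is negligible and dropped.)
δ = d·√(n/2) ⇒ d = δ/√(n/2) = 3.242/√(129/2) = 0.4036.

d ≈ 0.404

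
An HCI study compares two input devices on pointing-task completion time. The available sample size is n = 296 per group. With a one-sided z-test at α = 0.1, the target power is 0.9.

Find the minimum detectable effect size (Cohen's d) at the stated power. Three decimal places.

Required noncentrality: δ = z_{0.1} + z_{0.10} = 1.282 + 1.282 = 2.563.
δ = d·√(n/2) ⇒ d = δ/√(n/2) = 2.563/√(296/2) = 0.2107.

d ≈ 0.211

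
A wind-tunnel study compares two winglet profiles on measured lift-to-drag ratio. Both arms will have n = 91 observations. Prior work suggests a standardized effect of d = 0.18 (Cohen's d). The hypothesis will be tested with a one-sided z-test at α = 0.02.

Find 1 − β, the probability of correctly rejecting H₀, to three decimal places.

Power ≈ 0.201

Noncentrality parameter: δ = d·√(n/2) = 0.18 × √(91/2) = 1.2142
Critical value for a one-sided test at α = 0.02: z_α = 2.054.
Power = Φ(δ − 2.054) = Φ(-0.840) = 0.2006.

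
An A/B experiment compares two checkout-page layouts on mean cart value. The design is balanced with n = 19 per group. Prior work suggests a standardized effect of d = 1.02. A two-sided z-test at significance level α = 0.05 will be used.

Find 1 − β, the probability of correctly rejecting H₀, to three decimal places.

Noncentrality parameter: δ = d·√(n/2) = 1.02 × √(19/2) = 3.1439
Two-sided α = 0.05 → critical value z_{0.025} = 1.960.
Power = Φ(δ − 1.960) + Φ(−δ − 1.960) = Φ(1.184) + Φ(-5.104) = 0.8818 + 0.0000 = 0.8818.

Power ≈ 0.882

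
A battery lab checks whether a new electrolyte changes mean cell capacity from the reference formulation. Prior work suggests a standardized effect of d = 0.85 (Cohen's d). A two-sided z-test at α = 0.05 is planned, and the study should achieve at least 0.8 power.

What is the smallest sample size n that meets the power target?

For power 0.8 need Φ(δ − z_{0.025}) = 0.8, so δ = z_{0.025} + z_{0.20} = 1.960 + 0.842 = 2.802.
(For δ > 0 the lower-tail rejection region contributes negligibly to power, so the one-term inversion is standard.)
δ = d·√n ⇒ n = (δ/d)² = (2.802 / 0.85)² = 10.86.
Rounding up, n = 11.

n = 11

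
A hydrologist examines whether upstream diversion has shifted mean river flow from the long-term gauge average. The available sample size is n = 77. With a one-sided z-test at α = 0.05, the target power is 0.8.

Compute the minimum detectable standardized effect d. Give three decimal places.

d ≈ 0.283

Required noncentrality: δ = z_{0.05} + z_{0.20} = 1.645 + 0.842 = 2.486.
δ = d·√n ⇒ d = δ/√n = 2.486/√77 = 0.2834.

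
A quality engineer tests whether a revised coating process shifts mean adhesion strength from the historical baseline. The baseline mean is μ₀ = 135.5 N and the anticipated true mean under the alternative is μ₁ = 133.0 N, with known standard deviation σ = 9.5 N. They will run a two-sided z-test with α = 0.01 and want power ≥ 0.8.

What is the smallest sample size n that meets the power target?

Standardized effect: d = |μ₁ − μ₀| / σ = |133.0 − 135.5| / 9.5 = 0.2632
For power 0.8 need Φ(δ − z_{0.005}) = 0.8, so δ = z_{0.005} + z_{0.20} = 2.576 + 0.842 = 3.417.
(The Φ(−δ − z_{α/2}) term is vanishingly small for δ > 0 and is dropped in the standard sample-size formula.)
δ = d·√n ⇒ n = (δ/d)² = (3.417 / 0.2632)² = 168.64.
Round up to the next whole unit.

n = 169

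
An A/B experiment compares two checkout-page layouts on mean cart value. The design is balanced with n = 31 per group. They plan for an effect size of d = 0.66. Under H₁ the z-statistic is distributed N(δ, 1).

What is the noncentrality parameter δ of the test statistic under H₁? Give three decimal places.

δ ≈ 2.598

The noncentrality parameter scales effect size by the design's sample-size factor: δ = d·√(n/2) = 0.66 × √(31/2) = 2.5984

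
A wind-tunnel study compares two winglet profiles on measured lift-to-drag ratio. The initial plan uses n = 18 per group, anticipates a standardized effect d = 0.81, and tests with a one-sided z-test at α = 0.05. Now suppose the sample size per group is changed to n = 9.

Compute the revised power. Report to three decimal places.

Power ≈ 0.529

With n = 9 per group: δ = d·√(n/2) = 0.81 × √(9/2) = 1.7183. Critical value z_{0.05} = 1.645.
Revised power = P(Z > 1.645 − δ) = Φ(0.073) = 0.5293.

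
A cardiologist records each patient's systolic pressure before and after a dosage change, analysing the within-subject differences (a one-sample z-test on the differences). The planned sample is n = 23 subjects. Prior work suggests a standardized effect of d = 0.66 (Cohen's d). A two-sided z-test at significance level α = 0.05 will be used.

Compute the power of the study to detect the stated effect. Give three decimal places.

Noncentrality parameter: λ = d·√n = 0.66 × √23 = 3.1652
Two-sided α = 0.05 → critical value z_{0.025} = 1.960.
Power = Φ(λ − 1.960) + Φ(−λ − 1.960) = Φ(1.205) + Φ(-5.125) = 0.8860 + 0.0000 = 0.8860.

Power ≈ 0.886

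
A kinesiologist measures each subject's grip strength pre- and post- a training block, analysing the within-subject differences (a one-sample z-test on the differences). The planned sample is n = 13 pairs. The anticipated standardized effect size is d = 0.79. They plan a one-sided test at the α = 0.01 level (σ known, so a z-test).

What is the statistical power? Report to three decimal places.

Noncentrality parameter: δ = d·√n = 0.79 × √13 = 2.8484
Critical value for a one-sided test at α = 0.01: z_α = 2.326.
Power = Φ(δ − 2.326) = Φ(0.522) = 0.6992.

Power ≈ 0.699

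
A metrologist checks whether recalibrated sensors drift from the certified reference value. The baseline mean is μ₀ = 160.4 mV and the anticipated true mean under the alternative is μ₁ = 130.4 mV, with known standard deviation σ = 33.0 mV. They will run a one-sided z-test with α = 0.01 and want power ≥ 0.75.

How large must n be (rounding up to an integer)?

n = 11

Standardized effect: d = |μ₁ − μ₀| / σ = |130.4 − 160.4| / 33.0 = 0.9091
For power 0.75 need Φ(δ − z_{0.01}) = 0.75, so δ = z_{0.01} + z_{0.25} = 2.326 + 0.674 = 3.001.
δ = d·√n ⇒ n = (δ/d)² = (3.001 / 0.9091)² = 10.90.
Rounding up, n = 11.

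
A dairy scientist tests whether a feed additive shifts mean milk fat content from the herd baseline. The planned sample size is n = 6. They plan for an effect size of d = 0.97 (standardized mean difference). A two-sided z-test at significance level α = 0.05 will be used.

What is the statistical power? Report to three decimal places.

Power ≈ 0.661

Noncentrality parameter: δ = d·√n = 0.97 × √6 = 2.3760
Critical value for a two-sided test at α = 0.05: z_{α/2} = 1.960.
Power = Φ(δ − 1.960) + Φ(−δ − 1.960) = Φ(0.416) + Φ(-4.336) = 0.6613 + 0.0000 = 0.6613.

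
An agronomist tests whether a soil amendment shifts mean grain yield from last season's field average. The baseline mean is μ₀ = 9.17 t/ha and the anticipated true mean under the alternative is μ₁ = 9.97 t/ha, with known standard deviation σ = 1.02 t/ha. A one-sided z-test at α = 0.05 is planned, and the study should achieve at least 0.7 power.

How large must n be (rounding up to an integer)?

n = 8

Standardized effect: d = |μ₁ − μ₀| / σ = |9.97 − 9.17| / 1.02 = 0.7843
Set Φ(δ − 1.645) = 0.7; then δ − 1.645 = Φ⁻¹(0.7) = 0.524, giving δ = 2.169.
δ = d·√n ⇒ n = (δ/d)² = (2.169 / 0.7843)² = 7.65.
Round up to the next whole unit.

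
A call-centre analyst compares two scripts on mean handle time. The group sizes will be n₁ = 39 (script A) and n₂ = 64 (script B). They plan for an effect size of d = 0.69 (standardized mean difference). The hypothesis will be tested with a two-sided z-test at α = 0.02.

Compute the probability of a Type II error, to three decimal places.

β ≈ 0.142

Noncentrality parameter: λ = d / √(1/n₁ + 1/n₂) = 0.69 / √(1/39 + 1/64) = 3.3967
Two-sided α = 0.02 → critical value z_{0.01} = 2.326.
Power = Φ(λ − 2.326) + Φ(−λ − 2.326) = Φ(1.070) + Φ(-5.723) = 0.8578 + 0.0000 = 0.8578.
Type II error: β = 1 − power = 1 − 0.8578 = 0.1422.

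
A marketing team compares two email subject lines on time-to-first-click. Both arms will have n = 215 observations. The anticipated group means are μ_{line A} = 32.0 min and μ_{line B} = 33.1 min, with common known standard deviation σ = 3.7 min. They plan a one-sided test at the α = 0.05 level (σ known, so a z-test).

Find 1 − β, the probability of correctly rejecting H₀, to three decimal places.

Power ≈ 0.925

Standardized effect: d = |μ_{line A} − μ_{line B}| / σ = |32.0 − 33.1| / 3.7 = 0.2973
Noncentrality parameter: δ = d·√(n/2) = 0.2973 × √(215/2) = 3.0824
One-sided α = 0.05 → critical value z_{0.05} = 1.645.
Power = P(Z > 1.645 − δ) = Φ(1.438) = 0.9247.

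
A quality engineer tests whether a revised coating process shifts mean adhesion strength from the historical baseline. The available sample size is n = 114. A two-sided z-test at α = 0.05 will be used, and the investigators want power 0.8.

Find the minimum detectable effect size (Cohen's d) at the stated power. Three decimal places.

Need Φ(δ − 1.960) = 0.8, so δ = 1.960 + 0.842 = 2.802.
(The second rejection-region term Φ(−δ − z_{α/2}) is negligible and dropped.)
δ = d·√n ⇒ d = δ/√n = 2.802/√114 = 0.2624.

d ≈ 0.262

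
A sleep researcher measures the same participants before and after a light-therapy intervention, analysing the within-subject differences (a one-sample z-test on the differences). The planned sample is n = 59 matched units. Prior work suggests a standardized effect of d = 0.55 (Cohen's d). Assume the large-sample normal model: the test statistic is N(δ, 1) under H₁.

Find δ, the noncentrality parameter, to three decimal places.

δ = d·√n = 0.55 × √59 = 4.2246

δ ≈ 4.225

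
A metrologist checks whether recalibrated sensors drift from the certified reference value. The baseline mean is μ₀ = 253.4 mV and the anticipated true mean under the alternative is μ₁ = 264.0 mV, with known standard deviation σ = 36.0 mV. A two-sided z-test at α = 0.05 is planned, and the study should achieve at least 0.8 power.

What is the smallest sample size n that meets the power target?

Standardized effect: d = |μ₁ − μ₀| / σ = |264.0 − 253.4| / 36.0 = 0.2944
For power 0.8 need Φ(δ − z_{0.025}) = 0.8, so δ = z_{0.025} + z_{0.20} = 1.960 + 0.842 = 2.802.
(For δ > 0 the lower-tail rejection region contributes negligibly to power, so the one-term inversion is standard.)
δ = d·√n ⇒ n = (δ/d)² = (2.802 / 0.2944)² = 90.53.
Rounding up, n = 91.

n = 91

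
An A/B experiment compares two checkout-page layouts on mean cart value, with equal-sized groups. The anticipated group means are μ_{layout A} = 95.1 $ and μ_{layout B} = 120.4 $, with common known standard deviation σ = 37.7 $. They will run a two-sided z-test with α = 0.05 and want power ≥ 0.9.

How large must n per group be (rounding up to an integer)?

n = 47 per group

Standardized effect: d = |μ_{layout A} − μ_{layout B}| / σ = |95.1 − 120.4| / 37.7 = 0.6711
Set Φ(δ − 1.960) = 0.9; then δ − 1.960 = Φ⁻¹(0.9) = 1.282, giving δ = 3.242.
(The Φ(−δ − z_{α/2}) term is vanishingly small for δ > 0 and is dropped in the standard sample-size formula.)
δ = d·√(n/2) ⇒ n = 2(δ/d)² = 2 × (3.242 / 0.6711)² = 46.66.
Round up to the next whole unit.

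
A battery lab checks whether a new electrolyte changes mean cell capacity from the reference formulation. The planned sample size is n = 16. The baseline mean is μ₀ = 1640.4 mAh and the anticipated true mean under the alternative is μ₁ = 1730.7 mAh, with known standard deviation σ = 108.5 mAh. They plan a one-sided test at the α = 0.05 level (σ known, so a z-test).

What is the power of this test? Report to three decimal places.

Power ≈ 0.954

Standardized effect: d = |μ₁ − μ₀| / σ = |1730.7 − 1640.4| / 108.5 = 0.8323
Noncentrality parameter: λ = d·√n = 0.8323 × √16 = 3.3290
One-sided α = 0.05 → critical value z_{0.05} = 1.645.
Power = Φ(λ − 1.645) = Φ(1.684) = 0.9539.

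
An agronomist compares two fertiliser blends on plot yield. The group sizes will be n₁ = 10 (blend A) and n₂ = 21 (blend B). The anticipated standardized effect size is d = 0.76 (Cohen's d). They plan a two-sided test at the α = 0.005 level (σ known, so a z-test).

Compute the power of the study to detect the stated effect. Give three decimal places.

Noncentrality parameter: δ = d / √(1/n₁ + 1/n₂) = 0.76 / √(1/10 + 1/21) = 1.9781
Two-sided α = 0.005 → critical value z_{0.0025} = 2.807.
Power = Φ(δ − 2.807) + Φ(−δ − 2.807) = Φ(-0.829) + Φ(-4.785) = 0.2036 + 0.0000 = 0.2036.

Power ≈ 0.204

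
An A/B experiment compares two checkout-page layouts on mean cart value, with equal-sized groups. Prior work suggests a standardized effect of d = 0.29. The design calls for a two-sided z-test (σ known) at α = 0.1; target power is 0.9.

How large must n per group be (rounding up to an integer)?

Set Φ(δ − 1.645) = 0.9; then δ − 1.645 = Φ⁻¹(0.9) = 1.282, giving δ = 2.926.
(The Φ(−δ − z_{α/2}) term is vanishingly small for δ > 0 and is dropped in the standard sample-size formula.)
δ = d·√(n/2) ⇒ n = 2(δ/d)² = 2 × (2.926 / 0.29)² = 203.66.
Round up to the next whole unit.

n = 204 per group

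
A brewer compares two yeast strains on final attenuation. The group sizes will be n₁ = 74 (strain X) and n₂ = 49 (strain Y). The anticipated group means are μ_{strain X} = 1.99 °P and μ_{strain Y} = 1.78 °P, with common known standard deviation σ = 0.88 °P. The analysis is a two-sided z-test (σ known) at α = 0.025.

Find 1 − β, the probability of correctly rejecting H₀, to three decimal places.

Standardized effect: d = |μ_{strain X} − μ_{strain Y}| / σ = |1.99 − 1.78| / 0.88 = 0.2386
Noncentrality parameter: λ = d / √(1/n₁ + 1/n₂) = 0.2386 / √(1/74 + 1/49) = 1.2957
Two-sided α = 0.025 → critical value z_{0.0125} = 2.241.
Power = Φ(λ − 2.241) + Φ(−λ − 2.241) = Φ(-0.946) + Φ(-3.537) = 0.1721 + 0.0002 = 0.1723.

Power ≈ 0.172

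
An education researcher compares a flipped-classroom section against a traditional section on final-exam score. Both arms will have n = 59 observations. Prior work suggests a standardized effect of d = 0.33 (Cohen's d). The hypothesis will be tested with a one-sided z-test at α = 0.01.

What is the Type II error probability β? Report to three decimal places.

Noncentrality parameter: δ = d·√(n/2) = 0.33 × √(59/2) = 1.7924
One-sided α = 0.01 → critical value z_{0.01} = 2.326.
Power = Φ(δ − 2.326) = Φ(-0.534) = 0.2967.
Type II error: β = 1 − power = 1 − 0.2967 = 0.7033.

β ≈ 0.703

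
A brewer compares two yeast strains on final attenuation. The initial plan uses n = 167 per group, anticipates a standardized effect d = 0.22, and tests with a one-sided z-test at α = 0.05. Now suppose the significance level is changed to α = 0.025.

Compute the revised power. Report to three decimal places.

δ = d·√(n/2) = 0.22 × √(167/2) = 2.0103 (unchanged). New critical value: z_{0.025} = 1.960.
Revised power = Φ(δ − 1.960) = Φ(0.050) = 0.5201.

Power ≈ 0.520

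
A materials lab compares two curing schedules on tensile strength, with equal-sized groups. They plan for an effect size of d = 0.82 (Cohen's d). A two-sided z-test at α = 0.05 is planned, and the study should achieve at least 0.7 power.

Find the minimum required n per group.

Set Φ(δ − 1.960) = 0.7; then δ − 1.960 = Φ⁻¹(0.7) = 0.524, giving δ = 2.484.
(For δ > 0 the lower-tail rejection region contributes negligibly to power, so the one-term inversion is standard.)
δ = d·√(n/2) ⇒ n = 2(δ/d)² = 2 × (2.484 / 0.82)² = 18.36.
Rounding up, n = 19 per group.

n = 19 per group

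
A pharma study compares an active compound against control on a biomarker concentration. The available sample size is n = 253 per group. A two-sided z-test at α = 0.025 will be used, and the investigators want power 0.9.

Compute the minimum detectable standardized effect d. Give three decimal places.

d ≈ 0.313

Required noncentrality: δ = z_{0.0125} + z_{0.10} = 2.241 + 1.282 = 3.523.
(The second rejection-region term Φ(−δ − z_{α/2}) is negligible and dropped.)
δ = d·√(n/2) ⇒ d = δ/√(n/2) = 3.523/√(253/2) = 0.3132.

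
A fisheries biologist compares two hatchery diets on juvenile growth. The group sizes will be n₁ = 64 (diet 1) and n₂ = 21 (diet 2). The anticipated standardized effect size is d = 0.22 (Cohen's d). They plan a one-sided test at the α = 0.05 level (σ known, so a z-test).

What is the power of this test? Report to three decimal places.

Noncentrality parameter: δ = d / √(1/n₁ + 1/n₂) = 0.22 / √(1/64 + 1/21) = 0.8748
One-sided α = 0.05 → critical value z_{0.05} = 1.645.
Power = Φ(δ − 1.645) = Φ(-0.770) = 0.2206.

Power ≈ 0.221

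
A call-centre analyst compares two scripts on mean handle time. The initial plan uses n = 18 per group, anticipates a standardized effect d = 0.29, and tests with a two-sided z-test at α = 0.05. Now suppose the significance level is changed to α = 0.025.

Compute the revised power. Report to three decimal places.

δ = d·√(n/2) = 0.29 × √(18/2) = 0.8700 (unchanged). New critical value: z_{0.0125} = 2.241.
Revised power = Φ(δ − 2.241) + Φ(−δ − 2.241) = Φ(-1.371) + Φ(-3.111) = 0.0851 + 0.0009 = 0.0861.

Power ≈ 0.086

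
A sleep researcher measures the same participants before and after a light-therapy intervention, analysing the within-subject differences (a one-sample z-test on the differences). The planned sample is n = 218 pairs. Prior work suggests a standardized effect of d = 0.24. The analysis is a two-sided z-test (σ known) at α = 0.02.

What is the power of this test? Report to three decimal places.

Noncentrality parameter: δ = d·√n = 0.24 × √218 = 3.5436
Two-sided α = 0.02 → critical value z_{0.01} = 2.326.
Power = Φ(δ − 2.326) + Φ(−δ − 2.326) = Φ(1.217) + Φ(-5.870) = 0.8882 + 0.0000 = 0.8882.

Power ≈ 0.888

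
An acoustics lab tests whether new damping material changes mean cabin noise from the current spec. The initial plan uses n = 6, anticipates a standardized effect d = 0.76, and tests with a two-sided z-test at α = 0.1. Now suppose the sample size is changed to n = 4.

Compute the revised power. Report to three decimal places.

Power ≈ 0.451

With n = 4: δ = d·√n = 0.76 × √4 = 1.5200. Critical value z_{0.05} = 1.645.
Revised power = Φ(δ − 1.645) + Φ(−δ − 1.645) = Φ(-0.125) + Φ(-3.165) = 0.4503 + 0.0008 = 0.4511.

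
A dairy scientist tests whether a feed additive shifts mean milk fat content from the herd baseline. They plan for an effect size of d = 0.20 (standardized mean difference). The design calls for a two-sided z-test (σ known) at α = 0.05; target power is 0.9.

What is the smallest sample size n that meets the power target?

For power 0.9 need Φ(δ − z_{0.025}) = 0.9, so δ = z_{0.025} + z_{0.10} = 1.960 + 1.282 = 3.242.
(Ignoring the negligible lower-tail rejection probability gives the usual closed-form inversion.)
δ = d·√n ⇒ n = (δ/d)² = (3.242 / 0.20)² = 262.69.
Round up to the next whole unit.

n = 263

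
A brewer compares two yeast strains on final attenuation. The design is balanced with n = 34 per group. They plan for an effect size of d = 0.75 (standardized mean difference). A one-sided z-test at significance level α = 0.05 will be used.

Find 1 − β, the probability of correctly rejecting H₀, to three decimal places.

Power ≈ 0.926

Noncentrality parameter: λ = d·√(n/2) = 0.75 × √(34/2) = 3.0923
Critical value for a one-sided test at α = 0.05: z_α = 1.645.
Power = Φ(λ − 1.645) = Φ(1.447) = 0.9261.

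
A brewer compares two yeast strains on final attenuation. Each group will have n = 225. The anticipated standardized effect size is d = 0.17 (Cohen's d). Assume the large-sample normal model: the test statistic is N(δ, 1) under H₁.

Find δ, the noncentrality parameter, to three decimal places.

δ ≈ 1.803

δ = d·√(n/2) = 0.17 × √(225/2) = 1.8031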